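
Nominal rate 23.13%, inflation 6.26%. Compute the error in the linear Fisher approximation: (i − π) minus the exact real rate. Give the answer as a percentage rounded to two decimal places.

0.99%

Approximate: r ≈ 23.130% − 6.260% = 16.8700%
Exact: (1 + 0.2313)/(1 + 0.0626) − 1 = 15.8762%
Error = 16.8700% − 15.8762% = 0.9938% → 0.99%.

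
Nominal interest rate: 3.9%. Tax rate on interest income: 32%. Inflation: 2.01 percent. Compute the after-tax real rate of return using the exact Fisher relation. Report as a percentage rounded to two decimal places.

0.63%

After-tax nominal return = 3.9% × (1 − 0.32) = 2.6520%.
1 + r = 1.02652 / 1.02010 = 1.006294
After-tax real rate = 1.006294 − 1 → 0.63%.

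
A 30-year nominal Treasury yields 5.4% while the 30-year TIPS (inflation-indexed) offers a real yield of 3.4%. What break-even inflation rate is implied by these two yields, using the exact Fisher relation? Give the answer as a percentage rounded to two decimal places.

(1 + π) = (1 + i)/(1 + r) = 1.05400 / 1.03400 = 1.019342
Break-even inflation = 1.019342 − 1 → 1.93%.

1.93%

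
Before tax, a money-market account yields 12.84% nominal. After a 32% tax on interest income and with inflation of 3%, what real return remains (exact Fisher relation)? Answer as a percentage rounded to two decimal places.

After-tax nominal return = 12.84% × (1 − 0.32) = 8.7312%.
1 + r = 1.087312 / 1.03000 = 1.055643
After-tax real rate = 1.055643 − 1 → 5.56%.

5.56%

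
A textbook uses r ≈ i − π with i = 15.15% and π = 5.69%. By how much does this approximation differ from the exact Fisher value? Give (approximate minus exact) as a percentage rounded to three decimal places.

0.509%

Approximate: r ≈ 15.150% − 5.690% = 9.4600%
Exact: (1 + 0.1515)/(1 + 0.0569) − 1 = 8.9507%
Error = 9.4600% − 8.9507% = 0.5093% → 0.509%.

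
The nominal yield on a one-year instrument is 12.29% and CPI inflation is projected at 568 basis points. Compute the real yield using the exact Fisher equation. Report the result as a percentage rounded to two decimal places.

6.25%

By the Fisher relation, 1 + r = (1 + i)/(1 + π).
1 + r = 1.12290 / 1.05680 = 1.062547
r = 1.062547 − 1 = 6.2547%, i.e. 6.25%.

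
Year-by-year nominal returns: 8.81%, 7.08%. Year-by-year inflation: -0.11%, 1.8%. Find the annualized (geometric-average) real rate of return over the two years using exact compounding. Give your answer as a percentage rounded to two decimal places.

7.04%

Compound the nominal returns: 1.0881 × 1.0708 = 1.16513748.
Compound inflation: 0.9989 × 1.0180 = 1.01688020.
Deflate: 1.16513748 / 1.01688020 = 1.14579621.
Annualized real rate = 1.14579621^(1/2) − 1 = 7.0419% → 7.04%.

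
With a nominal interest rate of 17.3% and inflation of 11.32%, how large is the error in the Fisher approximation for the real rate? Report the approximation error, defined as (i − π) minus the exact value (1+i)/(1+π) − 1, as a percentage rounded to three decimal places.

0.608%

Approximate: r ≈ 17.300% − 11.320% = 5.9800%
Exact: (1 + 0.1730)/(1 + 0.1132) − 1 = 5.3719%
Error = 5.9800% − 5.3719% = 0.6081% → 0.608%.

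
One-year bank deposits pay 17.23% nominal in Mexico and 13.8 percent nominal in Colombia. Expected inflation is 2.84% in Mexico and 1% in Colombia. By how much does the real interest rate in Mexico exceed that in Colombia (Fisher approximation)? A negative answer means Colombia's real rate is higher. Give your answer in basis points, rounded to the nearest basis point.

159 basis points

Mexico: 17.23% − 2.84% = 14.390%
Colombia: 13.8% − 1% = 12.800%
Differential = 1.590% → 159 basis points.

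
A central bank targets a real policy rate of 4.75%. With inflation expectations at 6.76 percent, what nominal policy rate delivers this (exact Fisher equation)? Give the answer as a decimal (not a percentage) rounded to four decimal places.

(1 + i) = (1 + r)(1 + π) = 1.04750 × 1.06760 = 1.118311
i = 1.118311 − 1, so the required nominal rate is 0.1183.

0.1183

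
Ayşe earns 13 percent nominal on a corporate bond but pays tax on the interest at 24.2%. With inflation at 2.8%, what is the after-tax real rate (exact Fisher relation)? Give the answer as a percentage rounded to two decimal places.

After-tax nominal return = 13% × (1 − 0.242) = 9.8540%.
1 + r = 1.09854 / 1.02800 = 1.068619
After-tax real rate = 1.068619 − 1 → 6.86%.

6.86%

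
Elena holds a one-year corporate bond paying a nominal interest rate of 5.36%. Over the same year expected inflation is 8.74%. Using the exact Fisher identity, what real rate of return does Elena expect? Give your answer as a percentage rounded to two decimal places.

By the Fisher identity, 1 + r = (1 + i)/(1 + π).
1 + r = 1.05360 / 1.08740 = 0.968917
r = 0.968917 − 1 = -3.1083%, i.e. -3.11%.

-3.11%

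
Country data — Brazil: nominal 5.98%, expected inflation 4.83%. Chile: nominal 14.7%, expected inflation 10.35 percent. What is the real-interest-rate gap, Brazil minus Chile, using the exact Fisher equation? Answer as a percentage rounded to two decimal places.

Brazil: (1 + 0.0598)/(1 + 0.0483) − 1 = 1.09701%
Chile: (1 + 0.1470)/(1 + 0.1035) − 1 = 3.94200%
Differential = 1.09701% − 3.94200% = -2.84499% → -2.84%.

-2.84%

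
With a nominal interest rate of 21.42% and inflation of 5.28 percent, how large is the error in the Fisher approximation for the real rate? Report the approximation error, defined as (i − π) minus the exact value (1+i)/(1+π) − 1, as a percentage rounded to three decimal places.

Approximate: r ≈ 21.420% − 5.280% = 16.1400%
Exact: (1 + 0.2142)/(1 + 0.0528) − 1 = 15.33055%
Error = 16.1400% − 15.33055% = 0.80945% → 0.809%.

0.809%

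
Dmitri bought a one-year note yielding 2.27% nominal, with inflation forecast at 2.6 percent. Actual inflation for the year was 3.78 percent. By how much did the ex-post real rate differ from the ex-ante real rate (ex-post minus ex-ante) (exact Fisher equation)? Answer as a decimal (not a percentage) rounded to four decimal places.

Ex-ante: (1 + 0.0227)/(1 + 0.0260) − 1 = -0.3216%
Ex-post: (1 + 0.0227)/(1 + 0.0378) − 1 = -1.4550%
Difference (ex-post − ex-ante) = -1.1334% → -0.0113.

-0.0113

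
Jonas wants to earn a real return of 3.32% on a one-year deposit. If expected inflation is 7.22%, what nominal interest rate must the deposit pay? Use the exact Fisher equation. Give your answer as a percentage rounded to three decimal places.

(1 + i) = (1 + r)(1 + π) = 1.03320 × 1.07220 = 1.10779704
i = 1.10779704 − 1, so the required nominal rate is 10.780%.

10.780%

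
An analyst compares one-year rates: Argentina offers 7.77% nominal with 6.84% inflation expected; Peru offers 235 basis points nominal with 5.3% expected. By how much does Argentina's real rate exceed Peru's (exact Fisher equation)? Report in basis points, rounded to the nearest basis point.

Argentina: (1 + 0.0777)/(1 + 0.0684) − 1 = 0.8705%
Peru: (1 + 0.0235)/(1 + 0.0530) − 1 = -2.8015%
Differential = 0.8705% − (-2.8015%) = 3.6720% → 367 basis points.

367 basis points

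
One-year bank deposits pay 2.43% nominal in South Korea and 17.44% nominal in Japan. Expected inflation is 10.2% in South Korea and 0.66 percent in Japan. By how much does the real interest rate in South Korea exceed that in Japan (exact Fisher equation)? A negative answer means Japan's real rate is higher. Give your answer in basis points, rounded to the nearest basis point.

South Korea: (1 + 0.0243)/(1 + 0.1020) − 1 = -7.0508%
Japan: (1 + 0.1744)/(1 + 0.0066) − 1 = 16.6700%
Differential = -7.0508% − 16.6700% = -23.7208% → -2372 basis points.

-2372 basis points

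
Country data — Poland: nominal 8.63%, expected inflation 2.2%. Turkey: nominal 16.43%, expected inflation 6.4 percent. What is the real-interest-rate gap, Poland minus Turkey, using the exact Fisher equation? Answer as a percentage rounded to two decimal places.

-3.14%

Poland: (1 + 0.0863)/(1 + 0.0220) − 1 = 6.2916%
Turkey: (1 + 0.1643)/(1 + 0.0640) − 1 = 9.4267%
Differential = 6.2916% − 9.4267% = -3.1351% → -3.14%.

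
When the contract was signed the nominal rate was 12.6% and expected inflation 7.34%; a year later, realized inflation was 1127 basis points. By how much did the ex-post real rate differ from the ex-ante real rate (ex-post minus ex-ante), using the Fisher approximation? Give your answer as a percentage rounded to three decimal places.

-3.930%

Ex-ante: 12.6% − 7.34% = 5.260%
Ex-post: 12.6% − 11.27% = 1.330%
Difference (ex-post − ex-ante) = -3.9300% → -3.930%.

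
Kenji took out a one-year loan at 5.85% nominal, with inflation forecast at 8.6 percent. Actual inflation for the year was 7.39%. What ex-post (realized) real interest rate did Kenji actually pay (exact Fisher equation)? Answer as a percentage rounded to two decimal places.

-1.43%

Ex-post: (1 + 0.0585)/(1 + 0.0739) − 1 = -1.4340%
So the realized real rate is -1.43%.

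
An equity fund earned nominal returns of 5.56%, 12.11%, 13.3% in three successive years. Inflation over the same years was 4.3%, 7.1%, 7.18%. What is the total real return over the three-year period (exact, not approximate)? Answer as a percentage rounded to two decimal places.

Nominal growth factor = 1.0556 × 1.1211 × 1.1330 = 1.340830
Price-level growth factor = 1.0430 × 1.0710 × 1.0718 = 1.197257
Real growth factor = 1.340830 / 1.197257 = 1.119918
Total real return = 1.119918 − 1 → 11.99%.

11.99%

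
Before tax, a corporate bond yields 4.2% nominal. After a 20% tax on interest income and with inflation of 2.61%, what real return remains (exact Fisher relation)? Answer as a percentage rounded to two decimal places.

After-tax nominal return = 4.2% × (1 − 0.2) = 3.3600%.
1 + r = 1.03360 / 1.02610 = 1.007309
After-tax real rate = 1.007309 − 1 → 0.73%.

0.73%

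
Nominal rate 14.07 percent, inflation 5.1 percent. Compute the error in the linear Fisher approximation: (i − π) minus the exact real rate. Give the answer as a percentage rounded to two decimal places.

0.44%

Approximate: r ≈ 14.070% − 5.100% = 8.9700%
Exact: (1 + 0.1407)/(1 + 0.0510) − 1 = 8.5347%
Error = 8.9700% − 8.5347% = 0.4353% → 0.44%.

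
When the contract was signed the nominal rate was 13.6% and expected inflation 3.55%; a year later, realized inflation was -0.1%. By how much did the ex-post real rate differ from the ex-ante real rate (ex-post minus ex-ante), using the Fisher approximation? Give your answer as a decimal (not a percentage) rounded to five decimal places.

Ex-ante: 13.6% − 3.55% = 10.050%
Ex-post: 13.6% − (-0.1%) = 13.700%
Difference (ex-post − ex-ante) = 3.6500% → 0.03650.

0.03650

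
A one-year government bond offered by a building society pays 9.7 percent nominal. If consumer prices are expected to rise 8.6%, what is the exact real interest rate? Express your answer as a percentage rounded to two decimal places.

1.01%

1 + r = 1.09700 / 1.08600 = 1.010129
r = 1.010129 − 1 = 1.0129%, i.e. 1.01%.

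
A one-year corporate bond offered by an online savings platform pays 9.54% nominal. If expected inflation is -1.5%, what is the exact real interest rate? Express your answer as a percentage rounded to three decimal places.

11.208%

1 + r = 1.09540 / 0.98500 = 1.112081
r = 1.112081 − 1 = 11.2081%, i.e. 11.208%.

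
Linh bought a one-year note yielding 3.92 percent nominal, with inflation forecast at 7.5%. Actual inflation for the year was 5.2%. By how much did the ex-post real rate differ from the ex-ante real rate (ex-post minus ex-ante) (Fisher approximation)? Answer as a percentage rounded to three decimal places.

2.300%

Ex-ante: 3.92% − 7.5% = -3.580%
Ex-post: 3.92% − 5.2% = -1.280%
Difference (ex-post − ex-ante) = 2.3000% → 2.300%.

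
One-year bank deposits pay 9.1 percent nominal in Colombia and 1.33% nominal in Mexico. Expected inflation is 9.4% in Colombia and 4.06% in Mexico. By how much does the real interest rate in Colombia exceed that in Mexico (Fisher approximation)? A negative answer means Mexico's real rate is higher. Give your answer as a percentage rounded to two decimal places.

Colombia: 9.1% − 9.4% = -0.300%
Mexico: 1.33% − 4.06% = -2.730%
Differential = 2.430% → 2.43%.

2.43%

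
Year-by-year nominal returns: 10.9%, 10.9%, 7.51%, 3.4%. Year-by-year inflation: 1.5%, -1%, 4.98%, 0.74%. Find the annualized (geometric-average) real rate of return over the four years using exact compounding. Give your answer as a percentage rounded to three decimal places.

6.501%

Compound the nominal returns: 1.1090 × 1.1090 × 1.0751 × 1.0340 = 1.367201395.
Compound inflation: 1.0150 × 0.9900 × 1.0498 × 1.0074 = 1.062697727.
Deflate: 1.367201395 / 1.062697727 = 1.286538364.
Annualized real rate = 1.286538364^(1/4) − 1 = 6.50149% → 6.501%.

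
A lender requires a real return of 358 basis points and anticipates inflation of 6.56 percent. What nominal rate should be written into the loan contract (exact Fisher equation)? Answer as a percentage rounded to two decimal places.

(1 + i) = (1 + r)(1 + π) = 1.03580 × 1.06560 = 1.10374848
i = 1.10374848 − 1, so the required nominal rate is 10.37%.

10.37%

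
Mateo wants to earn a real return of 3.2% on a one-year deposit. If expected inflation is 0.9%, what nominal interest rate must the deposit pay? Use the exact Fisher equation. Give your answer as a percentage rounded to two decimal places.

4.13%

(1 + i) = (1 + r)(1 + π) = 1.03200 × 1.00900 = 1.041288
i = 1.041288 − 1, so the required nominal rate is 4.13%.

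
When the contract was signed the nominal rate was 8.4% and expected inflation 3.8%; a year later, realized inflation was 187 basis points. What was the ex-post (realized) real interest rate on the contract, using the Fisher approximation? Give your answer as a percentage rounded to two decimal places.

Ex-post: 8.4% − 1.87% = 6.530%
So the realized real rate is 6.53%.

6.53%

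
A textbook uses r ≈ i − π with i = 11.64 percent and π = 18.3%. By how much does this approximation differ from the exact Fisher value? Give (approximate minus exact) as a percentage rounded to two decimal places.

-1.03%

Approximate: r ≈ 11.640% − 18.300% = -6.6600%
Exact: (1 + 0.1164)/(1 + 0.1830) − 1 = -5.6298%
Error = -6.6600% − (-5.6298%) = -1.0302% → -1.03%.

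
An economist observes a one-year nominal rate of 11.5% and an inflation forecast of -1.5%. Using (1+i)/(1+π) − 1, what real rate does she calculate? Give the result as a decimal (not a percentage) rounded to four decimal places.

1 + r = 1.11500 / 0.98500 = 1.131980
r = 1.131980 − 1 = 13.1980%, i.e. 0.1320.

0.1320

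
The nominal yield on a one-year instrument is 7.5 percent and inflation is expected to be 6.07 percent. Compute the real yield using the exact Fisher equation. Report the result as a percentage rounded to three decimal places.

By the Fisher relation, 1 + r = (1 + i)/(1 + π).
1 + r = 1.07500 / 1.06070 = 1.013482
r = 1.013482 − 1 = 1.3482%, i.e. 1.348%.

1.348%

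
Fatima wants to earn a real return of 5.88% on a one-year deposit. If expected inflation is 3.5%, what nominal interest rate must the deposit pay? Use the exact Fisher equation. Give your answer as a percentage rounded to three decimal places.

(1 + i) = (1 + r)(1 + π) = 1.05880 × 1.03500 = 1.095858
i = 1.095858 − 1, so the required nominal rate is 9.586%.

9.586%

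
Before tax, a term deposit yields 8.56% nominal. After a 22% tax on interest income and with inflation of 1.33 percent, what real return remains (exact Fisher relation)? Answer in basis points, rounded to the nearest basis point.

528 basis points

After-tax nominal return = 8.56% × (1 − 0.22) = 6.6768%.
1 + r = 1.066768 / 1.01330 = 1.052766
After-tax real rate = 1.052766 − 1 → 528 basis points.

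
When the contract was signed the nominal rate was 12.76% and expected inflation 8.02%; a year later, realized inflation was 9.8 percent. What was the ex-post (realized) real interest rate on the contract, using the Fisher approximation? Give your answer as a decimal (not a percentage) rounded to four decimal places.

0.0296

Ex-post: 12.76% − 9.8% = 2.960%
So the realized real rate is 0.0296.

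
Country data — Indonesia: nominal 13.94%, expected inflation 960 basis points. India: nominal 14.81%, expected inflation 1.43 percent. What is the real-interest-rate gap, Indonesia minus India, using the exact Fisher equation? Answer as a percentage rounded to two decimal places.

Indonesia: (1 + 0.1394)/(1 + 0.0960) − 1 = 3.9599%
India: (1 + 0.1481)/(1 + 0.0143) − 1 = 13.1914%
Differential = 3.9599% − 13.1914% = -9.2315% → -9.23%.

-9.23%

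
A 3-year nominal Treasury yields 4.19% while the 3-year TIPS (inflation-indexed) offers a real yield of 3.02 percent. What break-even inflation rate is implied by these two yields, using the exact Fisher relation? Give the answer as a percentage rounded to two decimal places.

1.14%

(1 + π) = (1 + i)/(1 + r) = 1.04190 / 1.03020 = 1.011357
Break-even inflation = 1.011357 − 1 → 1.14%.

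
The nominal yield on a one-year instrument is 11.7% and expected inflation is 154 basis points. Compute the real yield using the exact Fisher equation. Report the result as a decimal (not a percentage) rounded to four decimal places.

By the Fisher relation, 1 + r = (1 + i)/(1 + π).
1 + r = 1.11700 / 1.01540 = 1.100059
r = 1.100059 − 1 = 10.0059%, i.e. 0.1001.

0.1001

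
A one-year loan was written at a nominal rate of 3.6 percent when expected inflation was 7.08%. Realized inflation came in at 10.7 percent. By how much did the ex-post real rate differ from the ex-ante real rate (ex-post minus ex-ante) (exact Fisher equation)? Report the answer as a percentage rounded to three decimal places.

-3.164%

Ex-ante: (1 + 0.0360)/(1 + 0.0708) − 1 = -3.2499%
Ex-post: (1 + 0.0360)/(1 + 0.1070) − 1 = -6.4137%
Difference (ex-post − ex-ante) = -3.1638% → -3.164%.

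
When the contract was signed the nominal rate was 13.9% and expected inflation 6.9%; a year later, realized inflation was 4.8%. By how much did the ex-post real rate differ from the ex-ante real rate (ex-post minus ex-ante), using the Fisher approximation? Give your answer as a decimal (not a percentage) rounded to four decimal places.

0.0210

Ex-ante: 13.9% − 6.9% = 7.000%
Ex-post: 13.9% − 4.8% = 9.100%
Difference (ex-post − ex-ante) = 2.1000% → 0.0210.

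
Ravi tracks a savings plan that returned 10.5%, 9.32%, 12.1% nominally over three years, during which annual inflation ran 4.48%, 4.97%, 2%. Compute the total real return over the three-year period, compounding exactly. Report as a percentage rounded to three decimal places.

Compound the nominal returns: 1.1050 × 1.0932 × 1.1210 = 1.354152.
Compound inflation: 1.0448 × 1.0497 × 1.0200 = 1.118661.
Deflate: 1.354152 / 1.118661 = 1.210512.
Total real return = 1.210512 − 1 → 21.051%.

21.051%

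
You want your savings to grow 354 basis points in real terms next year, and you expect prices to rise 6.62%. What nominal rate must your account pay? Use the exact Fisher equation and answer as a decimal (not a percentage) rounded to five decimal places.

0.10394

(1 + i) = (1 + r)(1 + π) = 1.03540 × 1.06620 = 1.10394348
i = 1.10394348 − 1, so the required nominal rate is 0.10394.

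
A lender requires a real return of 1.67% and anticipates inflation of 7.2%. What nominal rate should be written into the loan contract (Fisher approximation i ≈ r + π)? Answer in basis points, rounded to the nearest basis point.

887 basis points

i ≈ r + π = 1.67% + 7.2% = 887 basis points.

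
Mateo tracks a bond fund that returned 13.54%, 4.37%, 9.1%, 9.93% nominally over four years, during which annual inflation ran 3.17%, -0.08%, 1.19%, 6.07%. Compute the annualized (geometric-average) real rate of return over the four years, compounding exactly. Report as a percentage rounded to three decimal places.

6.459%

Compound the nominal returns: 1.1354 × 1.0437 × 1.0910 × 1.0993 = 1.42123388.
Compound inflation: 1.0317 × 0.9992 × 1.0119 × 1.0607 = 1.10646077.
Deflate: 1.42123388 / 1.10646077 = 1.28448646.
Annualized real rate = 1.28448646^(1/4) − 1 = 6.4590% → 6.459%.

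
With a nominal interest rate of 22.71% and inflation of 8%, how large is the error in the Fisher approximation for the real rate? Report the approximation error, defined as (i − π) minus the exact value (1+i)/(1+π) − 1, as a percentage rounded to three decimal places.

Approximate: r ≈ 22.710% − 8.000% = 14.7100%
Exact: (1 + 0.2271)/(1 + 0.0800) − 1 = 13.6204%
Error = 14.7100% − 13.6204% = 1.0896% → 1.090%.

1.090%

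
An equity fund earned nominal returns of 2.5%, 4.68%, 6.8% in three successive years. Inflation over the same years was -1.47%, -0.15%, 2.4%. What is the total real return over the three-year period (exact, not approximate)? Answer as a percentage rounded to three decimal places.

Nominal growth factor = 1.0250 × 1.0468 × 1.0680 = 1.145932
Price-level growth factor = 0.9853 × 0.9985 × 1.0240 = 1.007434
Real growth factor = 1.145932 / 1.007434 = 1.137476
Total real return = 1.137476 − 1 → 13.748%.

13.748%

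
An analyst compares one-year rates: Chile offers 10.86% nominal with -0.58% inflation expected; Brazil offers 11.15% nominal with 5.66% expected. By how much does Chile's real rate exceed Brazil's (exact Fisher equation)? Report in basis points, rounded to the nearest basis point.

Chile: (1 + 0.1086)/(1 − 0.0058) − 1 = 11.5067%
Brazil: (1 + 0.1115)/(1 + 0.0566) − 1 = 5.1959%
Differential = 11.5067% − 5.1959% = 6.3108% → 631 basis points.

631 basis points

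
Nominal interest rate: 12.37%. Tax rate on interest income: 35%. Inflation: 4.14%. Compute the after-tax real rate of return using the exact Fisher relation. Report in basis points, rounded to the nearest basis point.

After-tax nominal return = 12.37% × (1 − 0.35) = 8.0405%.
1 + r = 1.080405 / 1.04140 = 1.037454
After-tax real rate = 1.037454 − 1 → 375 basis points.

375 basis points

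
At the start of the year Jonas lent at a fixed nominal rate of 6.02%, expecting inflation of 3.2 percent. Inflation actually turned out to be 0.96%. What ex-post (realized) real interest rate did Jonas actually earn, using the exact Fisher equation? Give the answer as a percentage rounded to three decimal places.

Ex-post: (1 + 0.0602)/(1 + 0.0096) − 1 = 5.0119%
So the realized real rate is 5.012%.

5.012%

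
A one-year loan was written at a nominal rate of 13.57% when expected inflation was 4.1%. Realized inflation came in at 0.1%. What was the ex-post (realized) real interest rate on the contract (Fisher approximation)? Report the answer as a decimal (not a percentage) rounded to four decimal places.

Ex-post: 13.57% − 0.1% = 13.470%
So the realized real rate is 0.1347.

0.1347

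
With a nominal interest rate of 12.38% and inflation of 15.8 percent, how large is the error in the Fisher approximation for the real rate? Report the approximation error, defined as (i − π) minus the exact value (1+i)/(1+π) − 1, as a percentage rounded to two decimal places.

-0.47%

Approximate: r ≈ 12.380% − 15.800% = -3.4200%
Exact: (1 + 0.1238)/(1 + 0.1580) − 1 = -2.9534%
Error = -3.4200% − (-2.9534%) = -0.4666% → -0.47%.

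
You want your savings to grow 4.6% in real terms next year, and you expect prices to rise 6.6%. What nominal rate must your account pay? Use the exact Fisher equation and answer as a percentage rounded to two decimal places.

(1 + i) = (1 + r)(1 + π) = 1.04600 × 1.06600 = 1.115036
i = 1.115036 − 1, so the required nominal rate is 11.50%.

11.50%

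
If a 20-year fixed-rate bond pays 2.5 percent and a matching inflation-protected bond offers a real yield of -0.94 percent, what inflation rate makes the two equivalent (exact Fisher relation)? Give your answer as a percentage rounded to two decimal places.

3.47%

(1 + π) = (1 + i)/(1 + r) = 1.02500 / 0.99060 = 1.034726
Break-even inflation = 1.034726 − 1 → 3.47%.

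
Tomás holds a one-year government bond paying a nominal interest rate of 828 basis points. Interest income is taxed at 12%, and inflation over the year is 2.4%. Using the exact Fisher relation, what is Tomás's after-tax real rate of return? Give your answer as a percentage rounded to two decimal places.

4.77%

After-tax nominal return = 8.28% × (1 − 0.12) = 7.2864%.
1 + r = 1.072864 / 1.02400 = 1.047719
After-tax real rate = 1.047719 − 1 → 4.77%.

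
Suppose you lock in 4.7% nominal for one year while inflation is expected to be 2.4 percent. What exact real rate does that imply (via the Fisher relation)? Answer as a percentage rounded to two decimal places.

1 + r = 1.04700 / 1.02400 = 1.022461
r = 1.022461 − 1 = 2.2461%, i.e. 2.25%.

2.25%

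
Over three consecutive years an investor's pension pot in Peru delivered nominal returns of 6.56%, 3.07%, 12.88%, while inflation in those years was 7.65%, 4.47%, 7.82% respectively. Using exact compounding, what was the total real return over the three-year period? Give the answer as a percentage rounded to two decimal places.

2.24%

Nominal growth factor = 1.0656 × 1.0307 × 1.1288 = 1.239777
Price-level growth factor = 1.0765 × 1.0447 × 1.0782 = 1.212565
Real growth factor = 1.239777 / 1.212565 = 1.022442
Total real return = 1.022442 − 1 → 2.24%.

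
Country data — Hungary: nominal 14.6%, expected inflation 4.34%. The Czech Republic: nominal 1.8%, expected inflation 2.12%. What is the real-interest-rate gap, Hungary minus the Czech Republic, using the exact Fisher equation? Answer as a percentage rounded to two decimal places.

10.15%

Hungary: (1 + 0.1460)/(1 + 0.0434) − 1 = 9.8332%
The Czech Republic: (1 + 0.0180)/(1 + 0.0212) − 1 = -0.3134%
Differential = 9.8332% − (-0.3134%) = 10.1466% → 10.15%.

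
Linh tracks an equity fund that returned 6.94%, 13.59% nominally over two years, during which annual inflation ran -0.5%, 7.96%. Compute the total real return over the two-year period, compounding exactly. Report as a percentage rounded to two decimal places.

13.08%

Nominal growth factor = 1.0694 × 1.1359 = 1.214731
Price-level growth factor = 0.9950 × 1.0796 = 1.074202
Real growth factor = 1.214731 / 1.074202 = 1.130822
Total real return = 1.130822 − 1 → 13.08%.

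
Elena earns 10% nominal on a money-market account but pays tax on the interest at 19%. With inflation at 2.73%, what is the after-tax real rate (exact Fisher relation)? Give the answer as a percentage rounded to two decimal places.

5.23%

After-tax nominal return = 10% × (1 − 0.19) = 8.1000%.
1 + r = 1.08100 / 1.02730 = 1.052273
After-tax real rate = 1.052273 − 1 → 5.23%.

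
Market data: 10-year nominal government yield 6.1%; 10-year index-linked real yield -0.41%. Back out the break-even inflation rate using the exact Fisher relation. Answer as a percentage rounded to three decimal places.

(1 + π) = (1 + i)/(1 + r) = 1.06100 / 0.99590 = 1.065368
Break-even inflation = 1.065368 − 1 → 6.537%.

6.537%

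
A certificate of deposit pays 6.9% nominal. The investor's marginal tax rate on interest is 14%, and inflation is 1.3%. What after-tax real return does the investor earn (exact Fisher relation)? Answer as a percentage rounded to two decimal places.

4.57%

After-tax nominal return = 6.9% × (1 − 0.14) = 5.9340%.
1 + r = 1.05934 / 1.01300 = 1.045745
After-tax real rate = 1.045745 − 1 → 4.57%.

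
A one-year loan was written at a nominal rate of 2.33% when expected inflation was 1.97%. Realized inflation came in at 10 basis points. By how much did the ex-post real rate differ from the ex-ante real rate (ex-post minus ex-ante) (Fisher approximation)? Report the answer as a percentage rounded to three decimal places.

1.870%

Ex-ante: 2.33% − 1.97% = 0.360%
Ex-post: 2.33% − 0.1% = 2.230%
Difference (ex-post − ex-ante) = 1.8700% → 1.870%.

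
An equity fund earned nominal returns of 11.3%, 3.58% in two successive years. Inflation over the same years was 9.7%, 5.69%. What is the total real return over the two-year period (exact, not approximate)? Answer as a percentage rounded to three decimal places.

-0.567%

Nominal growth factor = 1.1130 × 1.0358 = 1.152845
Price-level growth factor = 1.0970 × 1.0569 = 1.159419
Real growth factor = 1.152845 / 1.159419 = 0.994330
Total real return = 0.994330 − 1 → -0.567%.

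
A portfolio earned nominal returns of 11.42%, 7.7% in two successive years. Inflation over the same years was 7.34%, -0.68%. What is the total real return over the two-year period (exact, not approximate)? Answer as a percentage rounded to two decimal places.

12.56%

Compound the nominal returns: 1.1142 × 1.0770 = 1.199993.
Compound inflation: 1.0734 × 0.9932 = 1.066101.
Deflate: 1.199993 / 1.066101 = 1.125591.
Total real return = 1.125591 − 1 → 12.56%.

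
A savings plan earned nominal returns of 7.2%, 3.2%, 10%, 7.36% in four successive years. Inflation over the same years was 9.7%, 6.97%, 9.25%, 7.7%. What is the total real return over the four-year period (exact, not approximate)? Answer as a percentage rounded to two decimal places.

Nominal growth factor = 1.0720 × 1.0320 × 1.1000 × 1.0736 = 1.306501
Price-level growth factor = 1.0970 × 1.0697 × 1.0925 × 1.0770 = 1.380720
Real growth factor = 1.306501 / 1.380720 = 0.946246
Total real return = 0.946246 − 1 → -5.38%.

-5.38%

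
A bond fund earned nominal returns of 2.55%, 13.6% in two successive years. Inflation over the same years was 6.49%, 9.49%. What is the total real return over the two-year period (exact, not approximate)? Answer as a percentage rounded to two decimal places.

-0.08%

Nominal growth factor = 1.0255 × 1.1360 = 1.16496800
Price-level growth factor = 1.0649 × 1.0949 = 1.16595901
Real growth factor = 1.16496800 / 1.16595901 = 0.99915005
Total real return = 0.99915005 − 1 → -0.08%.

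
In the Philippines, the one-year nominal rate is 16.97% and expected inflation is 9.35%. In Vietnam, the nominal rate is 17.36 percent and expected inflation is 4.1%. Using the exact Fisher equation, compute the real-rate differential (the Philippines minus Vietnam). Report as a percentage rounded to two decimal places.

-5.77%

The Philippines: (1 + 0.1697)/(1 + 0.0935) − 1 = 6.9684%
Vietnam: (1 + 0.1736)/(1 + 0.0410) − 1 = 12.7378%
Differential = 6.9684% − 12.7378% = -5.7693% → -5.77%.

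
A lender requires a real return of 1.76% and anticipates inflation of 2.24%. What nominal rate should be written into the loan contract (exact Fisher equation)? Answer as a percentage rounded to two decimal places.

(1 + i) = (1 + r)(1 + π) = 1.01760 × 1.02240 = 1.04039424
i = 1.04039424 − 1, so the required nominal rate is 4.04%.

4.04%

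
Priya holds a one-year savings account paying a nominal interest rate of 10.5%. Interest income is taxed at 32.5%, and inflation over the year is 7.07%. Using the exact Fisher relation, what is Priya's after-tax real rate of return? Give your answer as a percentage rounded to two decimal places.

0.02%

After-tax nominal return = 10.5% × (1 − 0.325) = 7.0875%.
1 + r = 1.070875 / 1.07070 = 1.000163
After-tax real rate = 1.000163 − 1 → 0.02%.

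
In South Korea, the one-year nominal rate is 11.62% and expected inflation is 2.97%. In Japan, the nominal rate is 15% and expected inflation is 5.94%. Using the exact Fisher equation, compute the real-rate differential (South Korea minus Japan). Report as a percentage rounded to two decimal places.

-0.15%

South Korea: (1 + 0.1162)/(1 + 0.0297) − 1 = 8.4005%
Japan: (1 + 0.1500)/(1 + 0.0594) − 1 = 8.5520%
Differential = 8.4005% − 8.5520% = -0.1515% → -0.15%.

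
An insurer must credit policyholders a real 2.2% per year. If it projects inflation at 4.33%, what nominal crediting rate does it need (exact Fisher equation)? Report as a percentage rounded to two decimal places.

6.63%

(1 + i) = (1 + r)(1 + π) = 1.02200 × 1.04330 = 1.0662526
i = 1.0662526 − 1, so the required nominal rate is 6.63%.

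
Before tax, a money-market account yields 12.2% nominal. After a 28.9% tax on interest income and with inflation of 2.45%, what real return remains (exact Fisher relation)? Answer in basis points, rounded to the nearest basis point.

After-tax nominal return = 12.2% × (1 − 0.289) = 8.6742%.
1 + r = 1.086742 / 1.02450 = 1.060754
After-tax real rate = 1.060754 − 1 → 608 basis points.

608 basis points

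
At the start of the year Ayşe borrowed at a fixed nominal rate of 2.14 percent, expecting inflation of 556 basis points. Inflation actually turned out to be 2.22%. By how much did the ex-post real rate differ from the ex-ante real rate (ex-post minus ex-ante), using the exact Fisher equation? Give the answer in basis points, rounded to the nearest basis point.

Ex-ante: (1 + 0.0214)/(1 + 0.0556) − 1 = -3.2399%
Ex-post: (1 + 0.0214)/(1 + 0.0222) − 1 = -0.0783%
Difference (ex-post − ex-ante) = 3.1616% → 316 basis points.

316 basis points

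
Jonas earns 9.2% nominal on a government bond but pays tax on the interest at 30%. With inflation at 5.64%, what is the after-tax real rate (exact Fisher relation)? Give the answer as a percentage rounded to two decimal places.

After-tax nominal return = 9.2% × (1 − 0.3) = 6.4400%.
1 + r = 1.06440 / 1.05640 = 1.007573
After-tax real rate = 1.007573 − 1 → 0.76%.

0.76%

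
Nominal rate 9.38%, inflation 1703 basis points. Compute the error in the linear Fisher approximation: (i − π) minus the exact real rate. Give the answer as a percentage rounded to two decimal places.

Approximate: r ≈ 9.380% − 17.030% = -7.6500%
Exact: (1 + 0.0938)/(1 + 0.1703) − 1 = -6.5368%
Error = -7.6500% − (-6.5368%) = -1.1132% → -1.11%.

-1.11%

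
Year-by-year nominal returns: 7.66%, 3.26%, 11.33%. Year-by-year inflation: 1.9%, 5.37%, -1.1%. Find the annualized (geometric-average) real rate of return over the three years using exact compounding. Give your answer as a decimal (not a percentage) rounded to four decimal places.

Compound the nominal returns: 1.0766 × 1.0326 × 1.1133 = 1.23765245.
Compound inflation: 1.0190 × 1.0537 × 0.9890 = 1.06190938.
Deflate: 1.23765245 / 1.06190938 = 1.16549724.
Annualized real rate = 1.16549724^(1/3) − 1 = 5.2375% → 0.0524.

0.0524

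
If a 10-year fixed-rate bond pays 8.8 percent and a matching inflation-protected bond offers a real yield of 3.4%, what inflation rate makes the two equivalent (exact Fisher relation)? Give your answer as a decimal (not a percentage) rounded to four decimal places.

(1 + π) = (1 + i)/(1 + r) = 1.08800 / 1.03400 = 1.052224
Break-even inflation = 1.052224 − 1 → 0.0522.

0.0522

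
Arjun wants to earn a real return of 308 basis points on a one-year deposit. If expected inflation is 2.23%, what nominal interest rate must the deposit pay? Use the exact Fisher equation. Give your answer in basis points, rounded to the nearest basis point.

538 basis points

(1 + i) = (1 + r)(1 + π) = 1.03080 × 1.02230 = 1.05378684
i = 1.05378684 − 1, so the required nominal rate is 538 basis points.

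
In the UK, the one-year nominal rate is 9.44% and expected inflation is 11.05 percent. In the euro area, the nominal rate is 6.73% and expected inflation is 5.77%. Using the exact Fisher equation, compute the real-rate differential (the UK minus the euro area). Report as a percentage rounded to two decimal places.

The UK: (1 + 0.0944)/(1 + 0.1105) − 1 = -1.4498%
The euro area: (1 + 0.0673)/(1 + 0.0577) − 1 = 0.9076%
Differential = -1.4498% − 0.9076% = -2.3574% → -2.36%.

-2.36%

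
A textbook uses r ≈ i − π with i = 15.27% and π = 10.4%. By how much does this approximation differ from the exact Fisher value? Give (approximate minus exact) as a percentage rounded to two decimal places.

0.46%

Approximate: r ≈ 15.270% − 10.400% = 4.8700%
Exact: (1 + 0.1527)/(1 + 0.1040) − 1 = 4.4112%
Error = 4.8700% − 4.4112% = 0.4588% → 0.46%.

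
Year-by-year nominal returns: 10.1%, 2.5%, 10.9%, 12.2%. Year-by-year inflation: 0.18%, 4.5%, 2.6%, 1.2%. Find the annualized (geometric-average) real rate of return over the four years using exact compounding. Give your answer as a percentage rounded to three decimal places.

6.611%

Nominal growth factor = 1.1010 × 1.0250 × 1.1090 × 1.1220 = 1.40422140
Price-level growth factor = 1.0018 × 1.0450 × 1.0260 × 1.0120 = 1.08698910
Real growth factor = 1.40422140 / 1.08698910 = 1.29184496
Annualized real rate = 1.29184496^(1/4) − 1 = 6.6111% → 6.611%.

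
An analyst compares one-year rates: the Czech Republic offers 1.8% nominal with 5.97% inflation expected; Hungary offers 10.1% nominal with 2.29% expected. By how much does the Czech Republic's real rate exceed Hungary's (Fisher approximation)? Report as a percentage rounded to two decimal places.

The Czech Republic: 1.8% − 5.97% = -4.170%
Hungary: 10.1% − 2.29% = 7.810%
Differential = -11.980% → -11.98%.

-11.98%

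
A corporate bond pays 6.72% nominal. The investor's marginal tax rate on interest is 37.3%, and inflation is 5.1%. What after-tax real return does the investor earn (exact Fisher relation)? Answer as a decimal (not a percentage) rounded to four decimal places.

-0.0084

After-tax nominal return = 6.72% × (1 − 0.373) = 4.21344%.
1 + r = 1.0421344 / 1.05100 = 0.991565
After-tax real rate = 0.991565 − 1 → -0.0084.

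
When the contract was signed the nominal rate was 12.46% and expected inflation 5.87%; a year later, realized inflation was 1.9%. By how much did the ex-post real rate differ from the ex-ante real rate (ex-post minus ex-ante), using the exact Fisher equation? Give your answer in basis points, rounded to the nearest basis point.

Ex-ante: (1 + 0.1246)/(1 + 0.0587) − 1 = 6.2246%
Ex-post: (1 + 0.1246)/(1 + 0.0190) − 1 = 10.3631%
Difference (ex-post − ex-ante) = 4.1385% → 414 basis points.

414 basis points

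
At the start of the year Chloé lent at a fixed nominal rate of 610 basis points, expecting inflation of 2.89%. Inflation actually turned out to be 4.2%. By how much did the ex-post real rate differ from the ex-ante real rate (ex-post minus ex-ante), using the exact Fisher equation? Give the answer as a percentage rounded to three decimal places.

Ex-ante: (1 + 0.0610)/(1 + 0.0289) − 1 = 3.1198%
Ex-post: (1 + 0.0610)/(1 + 0.0420) − 1 = 1.8234%
Difference (ex-post − ex-ante) = -1.2964% → -1.296%.

-1.296%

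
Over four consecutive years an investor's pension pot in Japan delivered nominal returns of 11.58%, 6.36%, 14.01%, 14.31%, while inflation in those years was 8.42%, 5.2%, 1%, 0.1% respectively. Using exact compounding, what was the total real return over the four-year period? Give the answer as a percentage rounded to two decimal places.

Nominal growth factor = 1.1158 × 1.0636 × 1.1401 × 1.1431 = 1.546649
Price-level growth factor = 1.0842 × 1.0520 × 1.0100 × 1.0010 = 1.153136
Real growth factor = 1.546649 / 1.153136 = 1.341255
Total real return = 1.341255 − 1 → 34.13%.

34.13%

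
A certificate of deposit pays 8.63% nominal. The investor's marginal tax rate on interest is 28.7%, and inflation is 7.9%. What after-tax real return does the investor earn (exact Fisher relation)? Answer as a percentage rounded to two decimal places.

-1.62%

After-tax nominal return = 8.63% × (1 − 0.287) = 6.15319%.
1 + r = 1.0615319 / 1.07900 = 0.983811
After-tax real rate = 0.983811 − 1 → -1.62%.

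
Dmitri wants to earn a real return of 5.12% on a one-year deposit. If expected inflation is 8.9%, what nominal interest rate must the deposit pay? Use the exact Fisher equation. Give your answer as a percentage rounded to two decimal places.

(1 + i) = (1 + r)(1 + π) = 1.05120 × 1.08900 = 1.1447568
i = 1.1447568 − 1, so the required nominal rate is 14.48%.

14.48%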